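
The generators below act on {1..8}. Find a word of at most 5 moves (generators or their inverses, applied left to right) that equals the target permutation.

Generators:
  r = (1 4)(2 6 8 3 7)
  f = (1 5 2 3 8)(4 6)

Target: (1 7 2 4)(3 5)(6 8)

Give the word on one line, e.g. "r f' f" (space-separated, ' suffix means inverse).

f' f' r

  after f': (1 8 3 2 5)(4 6)
  after f': (1 3 5 8 2)
  after r: (1 7 2 4)(3 5)(6 8)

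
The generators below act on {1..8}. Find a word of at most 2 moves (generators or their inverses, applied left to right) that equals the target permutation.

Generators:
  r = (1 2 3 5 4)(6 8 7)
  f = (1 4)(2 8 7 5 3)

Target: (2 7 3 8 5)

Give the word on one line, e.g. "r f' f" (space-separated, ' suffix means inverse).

f f

  after f: (1 4)(2 8 7 5 3)
  after f: (2 7 3 8 5)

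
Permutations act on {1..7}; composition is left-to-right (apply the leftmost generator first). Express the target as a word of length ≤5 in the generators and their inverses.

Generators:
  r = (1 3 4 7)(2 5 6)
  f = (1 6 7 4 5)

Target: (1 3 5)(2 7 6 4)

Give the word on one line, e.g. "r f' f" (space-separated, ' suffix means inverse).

  after r': (1 7 4 3)(2 6 5)
  after f': (1 6 4 3 5 2)
  after r': (1 5 6 3 2 7 4)
  after f: (2 4 6 3)(5 7)
  after r: (1 3 5)(2 7 6 4)

r' f' r' f r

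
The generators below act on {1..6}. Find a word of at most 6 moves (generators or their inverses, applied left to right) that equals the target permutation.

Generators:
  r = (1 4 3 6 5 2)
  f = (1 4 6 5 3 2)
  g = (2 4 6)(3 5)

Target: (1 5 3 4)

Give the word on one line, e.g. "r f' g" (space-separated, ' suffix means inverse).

  after f': (1 2 3 5 6 4)
  after r: (2 6 3)
  after f: (1 4 6 2 5 3)
  after g: (1 6 4 2 3)
  after f: (1 5 3 4)

f' r f g f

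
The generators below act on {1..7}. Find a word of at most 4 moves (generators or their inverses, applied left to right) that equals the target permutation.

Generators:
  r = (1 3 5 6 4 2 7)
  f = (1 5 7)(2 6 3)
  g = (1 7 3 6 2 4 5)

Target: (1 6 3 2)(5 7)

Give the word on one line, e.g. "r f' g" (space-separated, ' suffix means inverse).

f' r f r

  after f': (1 7 5)(2 3 6)
  after r: (2 5 3 4)(6 7)
  after f: (1 5 2 7 3 4 6)
  after r: (1 6 3 2)(5 7)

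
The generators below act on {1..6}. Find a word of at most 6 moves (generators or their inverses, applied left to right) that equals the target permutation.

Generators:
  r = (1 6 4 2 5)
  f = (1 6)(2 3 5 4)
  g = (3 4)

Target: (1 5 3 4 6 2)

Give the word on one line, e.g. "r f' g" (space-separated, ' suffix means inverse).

f g' r' r'

  after f: (1 6)(2 3 5 4)
  after g': (1 6)(2 4)(3 5)
  after r': (2 6 5 3)
  after r': (1 5 3 4 6 2)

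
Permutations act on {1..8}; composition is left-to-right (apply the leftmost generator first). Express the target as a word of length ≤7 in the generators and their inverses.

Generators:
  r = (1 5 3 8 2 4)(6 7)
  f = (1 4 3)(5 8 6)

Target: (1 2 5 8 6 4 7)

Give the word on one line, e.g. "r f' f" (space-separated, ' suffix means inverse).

  after f: (1 4 3)(5 8 6)
  after r: (2 4 8 7 6 3 5)
  after f': (1 3 6 4 5 2)(7 8)
  after f': (1 4 6)(2 3 8 7 5)
  after r': (1 2 5 8 6 4 7)

f r f' f' r'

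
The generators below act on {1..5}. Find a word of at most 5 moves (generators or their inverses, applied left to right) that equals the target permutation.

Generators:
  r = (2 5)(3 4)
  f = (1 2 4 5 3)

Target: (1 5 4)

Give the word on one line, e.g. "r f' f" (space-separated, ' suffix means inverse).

  after r': (2 5)(3 4)
  after f': (1 3 2 4 5)
  after r': (1 4 2 3 5)
  after f': (1 2 5 3 4)
  after r': (1 5 4)

r' f' r' f' r'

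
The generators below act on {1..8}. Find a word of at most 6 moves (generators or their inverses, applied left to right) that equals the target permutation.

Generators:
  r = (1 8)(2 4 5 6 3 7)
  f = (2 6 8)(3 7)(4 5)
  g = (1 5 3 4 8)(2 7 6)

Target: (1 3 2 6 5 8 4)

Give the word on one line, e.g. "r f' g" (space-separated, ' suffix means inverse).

r f g r'

  after r: (1 8)(2 4 5 6 3 7)
  after f: (1 2 5 8)(6 7)
  after g: (1 7 2 3 4 8 5)
  after r': (1 3 2 6 5 8 4)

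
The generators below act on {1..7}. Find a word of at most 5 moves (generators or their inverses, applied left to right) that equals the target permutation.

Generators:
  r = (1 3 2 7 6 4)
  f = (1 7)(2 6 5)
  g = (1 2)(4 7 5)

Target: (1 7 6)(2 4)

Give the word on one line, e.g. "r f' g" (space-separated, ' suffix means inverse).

g f' g'

  after g: (1 2)(4 7 5)
  after f': (1 5 4)(2 7 6)
  after g': (1 7 6)(2 4)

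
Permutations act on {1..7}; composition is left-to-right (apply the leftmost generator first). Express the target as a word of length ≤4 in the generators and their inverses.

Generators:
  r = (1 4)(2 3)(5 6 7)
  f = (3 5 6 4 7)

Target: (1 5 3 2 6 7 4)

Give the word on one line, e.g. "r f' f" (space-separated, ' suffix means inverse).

  after f': (3 7 4 6 5)
  after r: (1 4 7)(2 3 5)
  after f': (1 6 5 2 7)
  after r': (1 5 3 2 6 7 4)

f' r f' r'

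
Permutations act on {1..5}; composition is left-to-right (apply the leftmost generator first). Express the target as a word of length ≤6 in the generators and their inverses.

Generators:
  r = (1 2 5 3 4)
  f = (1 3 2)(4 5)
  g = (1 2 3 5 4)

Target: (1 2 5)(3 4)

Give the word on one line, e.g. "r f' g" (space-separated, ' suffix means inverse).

  after g: (1 2 3 5 4)
  after r': (2 5 3)
  after f: (1 3)(2 4 5)
  after g': (1 2 5)(3 4)

g r' f g'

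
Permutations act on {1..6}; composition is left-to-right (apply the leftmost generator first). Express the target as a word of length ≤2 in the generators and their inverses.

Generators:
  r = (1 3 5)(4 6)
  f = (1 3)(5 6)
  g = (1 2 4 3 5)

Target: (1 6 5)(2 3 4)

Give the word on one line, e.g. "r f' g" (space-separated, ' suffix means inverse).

g' f'

  after g': (1 5 3 4 2)
  after f': (1 6 5)(2 3 4)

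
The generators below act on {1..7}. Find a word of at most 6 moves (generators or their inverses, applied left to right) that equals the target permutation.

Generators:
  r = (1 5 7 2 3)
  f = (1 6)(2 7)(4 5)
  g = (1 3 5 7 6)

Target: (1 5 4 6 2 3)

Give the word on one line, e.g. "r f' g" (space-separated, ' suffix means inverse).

f r g r

  after f: (1 6)(2 7)(4 5)
  after r: (1 6 5 4 7 3)
  after g: (4 6 7 5)
  after r: (1 5 4 6 2 3)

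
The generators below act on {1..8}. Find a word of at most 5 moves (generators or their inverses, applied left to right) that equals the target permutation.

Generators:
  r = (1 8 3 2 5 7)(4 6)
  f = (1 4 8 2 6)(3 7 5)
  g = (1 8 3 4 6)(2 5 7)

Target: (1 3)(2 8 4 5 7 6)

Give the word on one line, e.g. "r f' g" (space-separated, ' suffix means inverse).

g' f' g f

  after g': (1 6 4 3 8)(2 7 5)
  after f': (1 2 3 4 5 8 6)
  after g: (1 5 3 6 8)(2 4 7)
  after f: (1 3)(2 8 4 5 7 6)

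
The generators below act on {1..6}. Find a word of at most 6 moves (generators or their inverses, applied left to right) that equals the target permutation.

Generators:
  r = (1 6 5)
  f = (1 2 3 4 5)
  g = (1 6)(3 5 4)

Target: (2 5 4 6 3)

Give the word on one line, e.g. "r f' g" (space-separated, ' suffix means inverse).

  after f': (1 5 4 3 2)
  after g: (1 4 5 3 2 6)
  after r': (1 4 6 5 3 2)
  after g': (1 5 4)(2 6 3)
  after r: (2 5 4 6 3)

f' g r' g' r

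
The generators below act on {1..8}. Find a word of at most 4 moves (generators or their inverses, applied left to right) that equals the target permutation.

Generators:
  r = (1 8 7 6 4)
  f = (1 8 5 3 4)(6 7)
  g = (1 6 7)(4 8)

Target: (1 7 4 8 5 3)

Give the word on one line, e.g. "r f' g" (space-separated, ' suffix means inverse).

f r

  after f: (1 8 5 3 4)(6 7)
  after r: (1 7 4 8 5 3)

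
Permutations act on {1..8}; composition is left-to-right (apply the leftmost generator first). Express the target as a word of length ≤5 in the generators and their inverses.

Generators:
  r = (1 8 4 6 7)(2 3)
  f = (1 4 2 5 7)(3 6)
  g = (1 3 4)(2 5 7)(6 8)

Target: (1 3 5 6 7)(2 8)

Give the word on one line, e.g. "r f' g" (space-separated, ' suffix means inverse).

r' g r'

  after r': (1 7 6 4 8)(2 3)
  after g: (1 2 4 6)(3 5 7 8)
  after r': (1 3 5 6 7)(2 8)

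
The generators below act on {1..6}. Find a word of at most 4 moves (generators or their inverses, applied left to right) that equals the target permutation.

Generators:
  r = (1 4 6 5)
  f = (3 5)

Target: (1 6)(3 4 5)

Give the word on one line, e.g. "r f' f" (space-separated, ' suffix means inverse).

  after f': (3 5)
  after r': (1 5 3 6 4)
  after r': (1 6)(3 4 5)

f' r' r'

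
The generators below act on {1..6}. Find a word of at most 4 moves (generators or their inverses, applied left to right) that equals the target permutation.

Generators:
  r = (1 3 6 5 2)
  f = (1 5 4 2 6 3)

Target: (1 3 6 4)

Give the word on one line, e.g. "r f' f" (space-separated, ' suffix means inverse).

r f r

  after r: (1 3 6 5 2)
  after f: (2 5 6 4)
  after r: (1 3 6 4)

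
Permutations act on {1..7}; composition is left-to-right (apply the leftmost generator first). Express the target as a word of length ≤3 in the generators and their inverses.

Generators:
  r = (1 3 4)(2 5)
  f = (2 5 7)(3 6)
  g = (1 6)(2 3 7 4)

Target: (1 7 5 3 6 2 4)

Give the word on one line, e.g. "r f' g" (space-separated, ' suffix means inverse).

r' f' g'

  after r': (1 4 3)(2 5)
  after f': (1 4 6 3)(5 7)
  after g': (1 7 5 3 6 2 4)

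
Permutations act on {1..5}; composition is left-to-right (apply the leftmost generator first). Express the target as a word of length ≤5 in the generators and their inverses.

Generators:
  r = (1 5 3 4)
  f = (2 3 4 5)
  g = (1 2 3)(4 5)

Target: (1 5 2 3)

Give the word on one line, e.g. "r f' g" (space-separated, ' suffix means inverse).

  after f': (2 5 4 3)
  after r': (1 4 5 3 2)
  after g': (1 5 2 3)

f' r' g'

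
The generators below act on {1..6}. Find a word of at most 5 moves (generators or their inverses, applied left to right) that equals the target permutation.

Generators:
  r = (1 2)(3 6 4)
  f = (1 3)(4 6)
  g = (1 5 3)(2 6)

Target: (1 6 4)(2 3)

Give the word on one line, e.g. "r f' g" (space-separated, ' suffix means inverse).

f r' f

  after f: (1 3)(4 6)
  after r': (1 4 3 2)
  after f: (1 6 4)(2 3)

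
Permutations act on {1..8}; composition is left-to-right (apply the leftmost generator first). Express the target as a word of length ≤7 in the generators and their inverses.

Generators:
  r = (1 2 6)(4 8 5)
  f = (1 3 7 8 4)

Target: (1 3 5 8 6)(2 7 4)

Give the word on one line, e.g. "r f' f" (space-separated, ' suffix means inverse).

r' f r f r

  after r': (1 6 2)(4 5 8)
  after f: (1 6 2 3 7 8)(4 5)
  after r: (2 3 7 5 8)
  after f: (1 3 8 2 7 5 4)
  after r: (1 3 5 8 6)(2 7 4)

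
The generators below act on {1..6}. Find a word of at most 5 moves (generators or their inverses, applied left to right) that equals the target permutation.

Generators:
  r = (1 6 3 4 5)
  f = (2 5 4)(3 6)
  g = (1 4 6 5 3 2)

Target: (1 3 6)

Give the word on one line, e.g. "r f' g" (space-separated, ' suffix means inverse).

f' g g f'

  after f': (2 4 5)(3 6)
  after g: (1 4 3 5)(2 6)
  after g: (1 6)(2 5 4)
  after f': (1 3 6)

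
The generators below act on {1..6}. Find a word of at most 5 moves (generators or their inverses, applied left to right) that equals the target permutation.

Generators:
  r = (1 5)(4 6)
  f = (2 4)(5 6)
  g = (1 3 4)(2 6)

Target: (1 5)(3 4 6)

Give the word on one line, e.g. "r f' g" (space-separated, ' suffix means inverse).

f r' g

  after f: (2 4)(5 6)
  after r': (1 5 4 2 6)
  after g: (1 5)(3 4 6)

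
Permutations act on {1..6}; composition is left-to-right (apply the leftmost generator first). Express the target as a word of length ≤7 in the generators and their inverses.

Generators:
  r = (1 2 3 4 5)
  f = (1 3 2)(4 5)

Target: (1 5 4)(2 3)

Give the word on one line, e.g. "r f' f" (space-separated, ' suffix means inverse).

f' r f f r'

  after f': (1 2 3)(4 5)
  after r: (1 3 2 4)
  after f: (1 2 5 4 3)
  after f: (2 4)
  after r': (1 5 4)(2 3)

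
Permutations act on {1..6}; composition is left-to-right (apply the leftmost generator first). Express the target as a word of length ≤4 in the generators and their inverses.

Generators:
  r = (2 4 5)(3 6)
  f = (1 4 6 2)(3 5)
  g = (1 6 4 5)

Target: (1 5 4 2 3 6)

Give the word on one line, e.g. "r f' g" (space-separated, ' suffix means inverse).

  after f: (1 4 6 2)(3 5)
  after g: (1 5 3)(2 6)
  after r': (1 4 2 3)(5 6)
  after g: (1 5 4 2 3 6)

f g r' g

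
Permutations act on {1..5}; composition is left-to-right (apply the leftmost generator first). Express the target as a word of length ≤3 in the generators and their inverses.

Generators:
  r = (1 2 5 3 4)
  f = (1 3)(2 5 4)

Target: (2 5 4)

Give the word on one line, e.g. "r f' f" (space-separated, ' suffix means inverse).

  after f': (1 3)(2 4 5)
  after f': (2 5 4)

f' f'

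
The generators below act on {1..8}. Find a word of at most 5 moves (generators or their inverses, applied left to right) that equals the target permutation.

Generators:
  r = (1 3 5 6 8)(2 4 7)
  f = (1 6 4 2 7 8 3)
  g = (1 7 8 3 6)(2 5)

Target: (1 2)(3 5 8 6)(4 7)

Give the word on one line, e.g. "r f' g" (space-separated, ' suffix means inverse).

  after g: (1 7 8 3 6)(2 5)
  after r': (1 4 2 3 5 7 6 8)
  after f: (1 2)(3 5 8 6)(4 7)

g r' f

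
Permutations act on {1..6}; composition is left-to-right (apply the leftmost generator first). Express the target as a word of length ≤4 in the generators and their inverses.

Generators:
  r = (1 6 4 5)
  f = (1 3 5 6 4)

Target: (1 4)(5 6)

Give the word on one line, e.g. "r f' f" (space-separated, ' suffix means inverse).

r r

  after r: (1 6 4 5)
  after r: (1 4)(5 6)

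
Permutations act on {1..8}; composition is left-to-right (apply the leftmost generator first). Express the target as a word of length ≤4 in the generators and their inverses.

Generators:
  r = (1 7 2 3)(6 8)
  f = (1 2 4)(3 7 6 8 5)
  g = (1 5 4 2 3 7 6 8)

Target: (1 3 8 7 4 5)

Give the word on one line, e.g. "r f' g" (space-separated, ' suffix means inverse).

r g'

  after r: (1 7 2 3)(6 8)
  after g': (1 3 8 7 4 5)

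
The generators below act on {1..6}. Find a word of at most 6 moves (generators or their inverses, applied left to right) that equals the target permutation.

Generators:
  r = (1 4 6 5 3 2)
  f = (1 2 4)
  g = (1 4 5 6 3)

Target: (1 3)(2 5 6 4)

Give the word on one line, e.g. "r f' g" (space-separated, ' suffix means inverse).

g' r g' r'

  after g': (1 3 6 5 4)
  after r: (1 2)(3 5 6)
  after g': (1 2 3 4)
  after r': (1 3)(2 5 6 4)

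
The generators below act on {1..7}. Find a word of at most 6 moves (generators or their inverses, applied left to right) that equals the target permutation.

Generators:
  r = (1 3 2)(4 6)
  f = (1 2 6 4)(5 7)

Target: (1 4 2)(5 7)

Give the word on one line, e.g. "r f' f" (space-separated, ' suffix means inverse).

r r r f'

  after r: (1 3 2)(4 6)
  after r: (1 2 3)
  after r: (4 6)
  after f': (1 4 2)(5 7)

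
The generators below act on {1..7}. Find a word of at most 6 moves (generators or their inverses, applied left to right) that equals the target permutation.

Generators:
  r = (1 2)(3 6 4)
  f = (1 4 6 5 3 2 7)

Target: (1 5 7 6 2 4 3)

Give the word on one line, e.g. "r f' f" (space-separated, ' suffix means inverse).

  after f': (1 7 2 3 5 6 4)
  after f': (1 2 5 4 7 3 6)
  after f': (1 3 4 2 6 7 5)
  after f': (1 5 7 6 2 4 3)

f' f' f' f'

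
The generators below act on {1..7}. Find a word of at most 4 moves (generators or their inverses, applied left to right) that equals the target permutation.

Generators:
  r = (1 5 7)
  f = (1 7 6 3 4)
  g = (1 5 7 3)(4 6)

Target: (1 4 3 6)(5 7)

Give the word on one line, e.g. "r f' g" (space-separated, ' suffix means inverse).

f' r' r'

  after f': (1 4 3 6 7)
  after r': (1 4 3 6 5)
  after r': (1 4 3 6)(5 7)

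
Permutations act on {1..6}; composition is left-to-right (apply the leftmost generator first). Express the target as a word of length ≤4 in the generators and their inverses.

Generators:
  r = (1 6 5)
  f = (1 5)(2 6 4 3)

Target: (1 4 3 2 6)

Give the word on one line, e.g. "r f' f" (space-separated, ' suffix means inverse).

r f

  after r: (1 6 5)
  after f: (1 4 3 2 6)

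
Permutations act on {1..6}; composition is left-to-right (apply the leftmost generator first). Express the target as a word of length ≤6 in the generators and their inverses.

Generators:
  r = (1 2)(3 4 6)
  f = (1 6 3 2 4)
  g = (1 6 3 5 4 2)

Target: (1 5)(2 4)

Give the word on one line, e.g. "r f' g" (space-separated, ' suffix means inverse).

  after g: (1 6 3 5 4 2)
  after r: (1 3 5 6 4)
  after g: (1 5 3 4 6 2)
  after r: (1 5 4 3 6)
  after f: (1 5)(2 4)

g r g r f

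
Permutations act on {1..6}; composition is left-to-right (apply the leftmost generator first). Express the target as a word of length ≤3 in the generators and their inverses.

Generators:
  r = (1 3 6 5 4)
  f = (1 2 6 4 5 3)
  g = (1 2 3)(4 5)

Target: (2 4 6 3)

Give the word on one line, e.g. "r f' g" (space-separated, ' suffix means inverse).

g' r'

  after g': (1 3 2)(4 5)
  after r': (2 4 6 3)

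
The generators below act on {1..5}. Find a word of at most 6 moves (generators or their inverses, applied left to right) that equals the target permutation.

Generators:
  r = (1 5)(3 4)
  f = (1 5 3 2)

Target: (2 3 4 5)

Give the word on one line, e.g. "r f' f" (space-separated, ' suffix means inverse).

f' r f f r'

  after f': (1 2 3 5)
  after r: (1 2 4 3)
  after f: (2 4)(3 5)
  after f: (1 5 2 4)
  after r': (2 3 4 5)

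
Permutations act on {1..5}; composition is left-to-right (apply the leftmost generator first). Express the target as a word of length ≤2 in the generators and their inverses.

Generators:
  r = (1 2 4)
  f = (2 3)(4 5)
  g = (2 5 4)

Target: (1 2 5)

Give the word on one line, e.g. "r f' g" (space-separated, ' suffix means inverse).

g r

  after g: (2 5 4)
  after r: (1 2 5)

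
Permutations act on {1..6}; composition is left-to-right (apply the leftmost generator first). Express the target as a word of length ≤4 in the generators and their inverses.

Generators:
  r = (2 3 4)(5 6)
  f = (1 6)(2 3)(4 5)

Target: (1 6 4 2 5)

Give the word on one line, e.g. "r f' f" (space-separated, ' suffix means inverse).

  after r': (2 4 3)(5 6)
  after f': (1 6 4 2 5)

r' f'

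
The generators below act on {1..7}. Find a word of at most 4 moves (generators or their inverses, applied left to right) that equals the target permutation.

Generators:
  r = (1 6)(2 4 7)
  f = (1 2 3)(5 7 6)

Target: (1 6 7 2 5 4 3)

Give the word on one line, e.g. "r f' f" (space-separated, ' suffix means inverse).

f' r' f r

  after f': (1 3 2)(5 6 7)
  after r': (1 3 7 5)(2 6 4)
  after f: (2 5)(3 6 4)
  after r: (1 6 7 2 5 4 3)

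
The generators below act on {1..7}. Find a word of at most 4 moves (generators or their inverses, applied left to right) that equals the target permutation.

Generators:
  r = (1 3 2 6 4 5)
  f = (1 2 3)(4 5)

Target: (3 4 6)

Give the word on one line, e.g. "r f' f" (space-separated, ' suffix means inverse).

  after f': (1 3 2)(4 5)
  after f': (1 2 3)
  after r': (1 3 5 4 6 2)
  after f: (3 4 6)

f' f' r' f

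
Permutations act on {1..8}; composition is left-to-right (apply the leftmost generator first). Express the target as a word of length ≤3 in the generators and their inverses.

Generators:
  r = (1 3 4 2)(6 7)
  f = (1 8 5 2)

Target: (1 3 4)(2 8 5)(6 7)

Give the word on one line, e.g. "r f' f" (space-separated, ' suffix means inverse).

  after r: (1 3 4 2)(6 7)
  after f: (1 3 4)(2 8 5)(6 7)

r f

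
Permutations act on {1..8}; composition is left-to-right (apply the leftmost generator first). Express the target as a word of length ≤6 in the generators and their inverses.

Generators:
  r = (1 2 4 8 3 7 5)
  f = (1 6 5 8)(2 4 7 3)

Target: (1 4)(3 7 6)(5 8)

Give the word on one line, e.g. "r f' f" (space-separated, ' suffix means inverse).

r' r' f' f' r

  after r': (1 5 7 3 8 4 2)
  after r': (1 7 8 2 5 3 4)
  after f': (1 4 8 3 2 6)(5 7)
  after f': (1 2)(4 5)(6 8 7)
  after r: (1 4)(3 7 6)(5 8)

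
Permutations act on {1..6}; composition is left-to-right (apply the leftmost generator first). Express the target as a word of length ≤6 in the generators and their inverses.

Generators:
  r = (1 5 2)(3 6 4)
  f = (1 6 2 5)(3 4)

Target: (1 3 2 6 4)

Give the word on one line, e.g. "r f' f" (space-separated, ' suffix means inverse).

r' f' r f

  after r': (1 2 5)(3 4 6)
  after f': (1 6 4)
  after r: (1 4 5 2)(3 6)
  after f: (1 3 2 6 4)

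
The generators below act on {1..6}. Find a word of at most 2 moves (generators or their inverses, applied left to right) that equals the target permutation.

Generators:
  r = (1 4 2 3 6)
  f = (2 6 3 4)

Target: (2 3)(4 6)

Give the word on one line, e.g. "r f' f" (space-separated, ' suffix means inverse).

f' f'

  after f': (2 4 3 6)
  after f': (2 3)(4 6)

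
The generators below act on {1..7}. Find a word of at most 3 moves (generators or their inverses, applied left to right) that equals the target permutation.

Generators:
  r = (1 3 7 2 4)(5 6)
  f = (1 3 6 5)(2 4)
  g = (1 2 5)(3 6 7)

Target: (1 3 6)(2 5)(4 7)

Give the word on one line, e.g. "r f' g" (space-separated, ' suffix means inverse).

  after g: (1 2 5)(3 6 7)
  after r': (1 7)(2 6 3 5 4)
  after r': (1 3 6)(2 5)(4 7)

g r' r'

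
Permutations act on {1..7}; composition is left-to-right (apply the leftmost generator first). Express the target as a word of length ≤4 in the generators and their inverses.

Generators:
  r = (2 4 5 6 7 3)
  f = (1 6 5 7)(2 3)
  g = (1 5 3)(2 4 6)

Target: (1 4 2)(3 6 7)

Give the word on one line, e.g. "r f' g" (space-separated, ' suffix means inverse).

r' g r'

  after r': (2 3 7 6 5 4)
  after g: (1 5 6 3 7 2)
  after r': (1 4 2)(3 6 7)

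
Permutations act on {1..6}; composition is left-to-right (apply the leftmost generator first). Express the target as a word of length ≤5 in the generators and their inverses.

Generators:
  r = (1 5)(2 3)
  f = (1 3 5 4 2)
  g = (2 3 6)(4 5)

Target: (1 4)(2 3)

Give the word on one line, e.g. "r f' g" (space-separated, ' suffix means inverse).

  after f: (1 3 5 4 2)
  after r': (1 2 5 4 3)
  after f': (1 4)(2 3)

f r' f'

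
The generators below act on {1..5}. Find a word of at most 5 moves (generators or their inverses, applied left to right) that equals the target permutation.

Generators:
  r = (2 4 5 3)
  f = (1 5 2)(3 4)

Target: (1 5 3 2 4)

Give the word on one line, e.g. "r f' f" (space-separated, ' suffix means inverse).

  after r: (2 4 5 3)
  after f': (1 2 3 5 4)
  after r: (1 4)
  after r: (1 5 3 2 4)

r f' r r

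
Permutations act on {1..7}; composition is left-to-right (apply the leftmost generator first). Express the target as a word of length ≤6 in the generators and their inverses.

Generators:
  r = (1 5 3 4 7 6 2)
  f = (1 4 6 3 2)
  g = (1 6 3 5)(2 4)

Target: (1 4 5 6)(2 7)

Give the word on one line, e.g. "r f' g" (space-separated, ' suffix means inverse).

g g r' r' f

  after g: (1 6 3 5)(2 4)
  after g: (1 3)(5 6)
  after r': (1 5 7 4 3 2 6)
  after r': (2 7 3 6)(4 5)
  after f: (1 4 5 6)(2 7)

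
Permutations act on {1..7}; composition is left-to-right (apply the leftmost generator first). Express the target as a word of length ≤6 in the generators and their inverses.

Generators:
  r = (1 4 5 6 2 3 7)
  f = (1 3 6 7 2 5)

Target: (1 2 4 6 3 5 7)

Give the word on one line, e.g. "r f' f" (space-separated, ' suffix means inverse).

r r f f r'

  after r: (1 4 5 6 2 3 7)
  after r: (1 5 2 7 4 6 3)
  after f: (4 7)
  after f: (1 3 6 7 4 2 5)
  after r': (1 2 4 6 3 5 7)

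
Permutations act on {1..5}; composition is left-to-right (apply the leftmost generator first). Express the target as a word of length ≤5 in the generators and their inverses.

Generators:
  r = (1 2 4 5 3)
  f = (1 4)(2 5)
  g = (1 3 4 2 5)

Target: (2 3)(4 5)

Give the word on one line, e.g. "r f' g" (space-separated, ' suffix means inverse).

r f g

  after r: (1 2 4 5 3)
  after f: (1 5 3 4 2)
  after g: (2 3)(4 5)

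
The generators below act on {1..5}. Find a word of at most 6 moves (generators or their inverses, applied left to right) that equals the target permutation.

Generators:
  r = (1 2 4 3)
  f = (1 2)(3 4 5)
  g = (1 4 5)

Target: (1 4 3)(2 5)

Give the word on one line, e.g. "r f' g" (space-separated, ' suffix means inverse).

  after g': (1 5 4)
  after r': (1 5 2)(3 4)
  after g: (2 4 3 5)
  after g: (1 4 3)(2 5)

g' r' g g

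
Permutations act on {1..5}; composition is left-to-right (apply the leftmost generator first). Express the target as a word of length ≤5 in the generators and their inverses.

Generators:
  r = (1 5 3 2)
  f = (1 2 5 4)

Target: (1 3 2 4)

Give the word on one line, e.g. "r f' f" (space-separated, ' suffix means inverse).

f' f' r

  after f': (1 4 5 2)
  after f': (1 5)(2 4)
  after r: (1 3 2 4)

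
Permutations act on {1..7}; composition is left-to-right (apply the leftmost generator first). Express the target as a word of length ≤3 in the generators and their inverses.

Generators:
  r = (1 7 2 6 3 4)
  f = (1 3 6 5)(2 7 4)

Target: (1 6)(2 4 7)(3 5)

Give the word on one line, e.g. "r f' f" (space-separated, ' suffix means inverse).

  after f: (1 3 6 5)(2 7 4)
  after f: (1 6)(2 4 7)(3 5)

f f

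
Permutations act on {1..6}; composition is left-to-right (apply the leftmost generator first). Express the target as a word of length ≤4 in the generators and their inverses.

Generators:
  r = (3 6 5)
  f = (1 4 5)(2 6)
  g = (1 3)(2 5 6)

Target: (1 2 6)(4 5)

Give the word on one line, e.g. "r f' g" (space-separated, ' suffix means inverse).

  after f': (1 5 4)(2 6)
  after g: (1 6 5 4 3)
  after r: (1 5 4 6 3)
  after g': (1 2 6)(4 5)

f' g r g'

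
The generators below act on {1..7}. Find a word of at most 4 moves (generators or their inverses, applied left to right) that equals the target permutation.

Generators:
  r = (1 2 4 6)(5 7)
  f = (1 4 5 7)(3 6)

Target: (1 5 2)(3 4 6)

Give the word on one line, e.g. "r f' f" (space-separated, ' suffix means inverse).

f' r'

  after f': (1 7 5 4)(3 6)
  after r': (1 5 2)(3 4 6)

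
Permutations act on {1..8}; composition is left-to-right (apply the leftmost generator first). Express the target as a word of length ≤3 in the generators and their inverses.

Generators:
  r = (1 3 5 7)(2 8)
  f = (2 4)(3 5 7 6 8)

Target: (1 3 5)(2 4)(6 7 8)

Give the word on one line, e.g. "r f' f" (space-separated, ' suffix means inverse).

  after r: (1 3 5 7)(2 8)
  after r: (1 5)(3 7)
  after f': (1 3 5)(2 4)(6 7 8)

r r f'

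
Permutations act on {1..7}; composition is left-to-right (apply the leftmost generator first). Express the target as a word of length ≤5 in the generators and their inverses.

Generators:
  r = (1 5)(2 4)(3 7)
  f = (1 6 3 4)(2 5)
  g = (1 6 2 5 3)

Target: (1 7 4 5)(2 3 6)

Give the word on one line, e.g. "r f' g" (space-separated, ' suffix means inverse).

  after g': (1 3 5 2 6)
  after r': (1 7 3)(2 6 5 4)
  after f: (1 7 4 5)(2 3 6)

g' r' f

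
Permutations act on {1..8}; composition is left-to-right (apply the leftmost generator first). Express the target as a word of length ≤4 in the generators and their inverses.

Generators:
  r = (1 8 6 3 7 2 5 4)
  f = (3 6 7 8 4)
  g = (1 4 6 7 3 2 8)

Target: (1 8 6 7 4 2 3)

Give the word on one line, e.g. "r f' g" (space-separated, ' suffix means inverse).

f' g'

  after f': (3 4 8 7 6)
  after g': (1 8 6 7 4 2 3)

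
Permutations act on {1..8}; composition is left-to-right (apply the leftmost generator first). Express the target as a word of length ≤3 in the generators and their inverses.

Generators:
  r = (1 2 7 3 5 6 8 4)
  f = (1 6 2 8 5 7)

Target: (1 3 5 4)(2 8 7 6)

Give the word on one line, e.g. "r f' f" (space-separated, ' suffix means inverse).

  after f': (1 7 5 8 2 6)
  after r: (1 3 5 4)(2 8 7 6)

f' r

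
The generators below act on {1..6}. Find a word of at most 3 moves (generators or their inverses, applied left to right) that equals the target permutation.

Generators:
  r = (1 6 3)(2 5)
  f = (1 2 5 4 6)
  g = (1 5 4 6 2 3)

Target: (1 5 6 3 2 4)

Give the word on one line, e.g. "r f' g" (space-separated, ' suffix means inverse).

  after r: (1 6 3)(2 5)
  after g: (1 2 4 6)(3 5)
  after r': (1 5 6 3 2 4)

r g r'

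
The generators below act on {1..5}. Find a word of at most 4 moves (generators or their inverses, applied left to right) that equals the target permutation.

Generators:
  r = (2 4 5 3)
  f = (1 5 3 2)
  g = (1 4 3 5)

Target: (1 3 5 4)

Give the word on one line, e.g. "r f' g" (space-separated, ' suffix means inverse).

r f' r'

  after r: (2 4 5 3)
  after f': (1 2 4)
  after r': (1 3 5 4)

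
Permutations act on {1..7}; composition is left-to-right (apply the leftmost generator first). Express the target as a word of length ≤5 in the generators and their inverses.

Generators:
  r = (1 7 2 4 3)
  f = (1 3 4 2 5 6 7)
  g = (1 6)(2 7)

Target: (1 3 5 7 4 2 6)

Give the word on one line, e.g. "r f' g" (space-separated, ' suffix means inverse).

  after r: (1 7 2 4 3)
  after g': (1 2 4 3 6)
  after r: (1 4)(2 3 6 7)
  after f': (1 3 5 2)(4 7)
  after g: (1 3 5 7 4 2 6)

r g' r f' g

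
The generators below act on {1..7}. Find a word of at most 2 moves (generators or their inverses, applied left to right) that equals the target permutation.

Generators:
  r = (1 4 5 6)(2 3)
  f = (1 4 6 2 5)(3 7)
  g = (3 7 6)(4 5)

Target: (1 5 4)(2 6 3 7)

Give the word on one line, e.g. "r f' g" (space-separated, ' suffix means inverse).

  after f: (1 4 6 2 5)(3 7)
  after r: (1 5 4)(2 6 3 7)

f r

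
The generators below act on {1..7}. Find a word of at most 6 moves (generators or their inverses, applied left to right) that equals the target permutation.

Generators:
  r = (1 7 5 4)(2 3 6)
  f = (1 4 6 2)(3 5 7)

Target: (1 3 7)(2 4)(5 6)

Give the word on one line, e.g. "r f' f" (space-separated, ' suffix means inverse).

r f' r' f

  after r: (1 7 5 4)(2 3 6)
  after f': (1 5)(2 7 3 4)
  after r': (1 7 2)(3 5 4 6)
  after f: (1 3 7)(2 4)(5 6)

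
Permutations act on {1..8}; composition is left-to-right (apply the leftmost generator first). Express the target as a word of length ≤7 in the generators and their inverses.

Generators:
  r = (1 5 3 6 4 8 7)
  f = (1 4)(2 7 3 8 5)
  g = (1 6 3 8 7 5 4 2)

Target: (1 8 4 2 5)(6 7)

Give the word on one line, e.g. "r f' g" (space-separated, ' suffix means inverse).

r f' f' f' r'

  after r: (1 5 3 6 4 8 7)
  after f': (1 8 2 5 7 4 3 6)
  after f': (1 3 6 4 7)(2 8 5)
  after f': (1 7 4 2 3 6)
  after r': (1 8 4 2 5)(6 7)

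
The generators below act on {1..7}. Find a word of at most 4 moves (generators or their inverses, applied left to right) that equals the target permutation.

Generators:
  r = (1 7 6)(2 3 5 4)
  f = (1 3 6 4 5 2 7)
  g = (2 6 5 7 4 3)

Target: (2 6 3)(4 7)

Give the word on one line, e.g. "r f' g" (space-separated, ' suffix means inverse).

r f

  after r: (1 7 6)(2 3 5 4)
  after f: (2 6 3)(4 7)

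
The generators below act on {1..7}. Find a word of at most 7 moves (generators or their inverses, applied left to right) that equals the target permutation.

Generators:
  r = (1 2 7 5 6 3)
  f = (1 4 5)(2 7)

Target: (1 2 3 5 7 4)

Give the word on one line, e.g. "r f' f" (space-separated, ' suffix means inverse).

f r f r' f

  after f: (1 4 5)(2 7)
  after r: (1 4 6 3)(2 5)
  after f: (1 5 7 2)(3 4 6)
  after r': (1 7)(2 3 4 5)
  after f: (1 2 3 5 7 4)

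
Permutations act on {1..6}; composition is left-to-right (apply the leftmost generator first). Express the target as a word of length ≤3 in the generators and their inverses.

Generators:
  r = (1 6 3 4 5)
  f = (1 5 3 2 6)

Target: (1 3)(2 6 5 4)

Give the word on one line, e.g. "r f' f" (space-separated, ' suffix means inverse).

  after r': (1 5 4 3 6)
  after f: (1 3)(2 6 5 4)

r' f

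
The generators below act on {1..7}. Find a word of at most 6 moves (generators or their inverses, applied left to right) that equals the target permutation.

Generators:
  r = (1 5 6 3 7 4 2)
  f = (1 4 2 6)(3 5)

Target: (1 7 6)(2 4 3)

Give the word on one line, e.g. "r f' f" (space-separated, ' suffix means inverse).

  after f': (1 6 2 4)(3 5)
  after r': (1 5 6 4 2 7 3)
  after f: (1 3 4 6 2 7 5)
  after r: (1 7 6)(2 4 3)

f' r' f r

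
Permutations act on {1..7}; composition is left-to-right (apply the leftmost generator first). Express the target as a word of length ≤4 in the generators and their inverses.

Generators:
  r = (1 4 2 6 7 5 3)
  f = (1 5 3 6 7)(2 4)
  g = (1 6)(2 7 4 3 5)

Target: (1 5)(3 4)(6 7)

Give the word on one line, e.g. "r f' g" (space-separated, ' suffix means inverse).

f' g' g'

  after f': (1 7 6 3 5)(2 4)
  after g': (1 2 7)(4 5 6)
  after g': (1 5)(3 4)(6 7)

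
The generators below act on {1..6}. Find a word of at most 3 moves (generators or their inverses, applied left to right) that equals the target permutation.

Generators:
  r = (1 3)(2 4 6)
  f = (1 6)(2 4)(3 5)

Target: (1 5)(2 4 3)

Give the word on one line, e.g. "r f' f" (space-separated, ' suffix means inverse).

  after r: (1 3)(2 4 6)
  after f': (1 5 3 6 4)
  after r: (1 5)(2 4 3)

r f' r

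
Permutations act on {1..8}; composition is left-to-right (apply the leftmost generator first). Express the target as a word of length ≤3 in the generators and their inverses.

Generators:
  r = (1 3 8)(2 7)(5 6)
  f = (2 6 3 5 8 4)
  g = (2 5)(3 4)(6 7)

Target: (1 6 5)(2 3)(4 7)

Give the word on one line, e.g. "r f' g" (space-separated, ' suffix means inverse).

f r f'

  after f: (2 6 3 5 8 4)
  after r: (1 3 6 8 4 7 2 5)
  after f': (1 6 5)(2 3)(4 7)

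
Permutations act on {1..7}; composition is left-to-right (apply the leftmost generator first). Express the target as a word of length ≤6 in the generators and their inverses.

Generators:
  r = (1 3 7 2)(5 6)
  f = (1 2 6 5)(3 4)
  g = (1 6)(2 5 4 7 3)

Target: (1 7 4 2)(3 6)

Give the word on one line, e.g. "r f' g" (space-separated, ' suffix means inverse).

  after f: (1 2 6 5)(3 4)
  after r': (1 7 3 4)(2 5)
  after g': (1 4 6)(3 5)
  after f: (1 3)(2 6)(4 5)
  after g': (1 7 4 2)(3 6)

f r' g' f g'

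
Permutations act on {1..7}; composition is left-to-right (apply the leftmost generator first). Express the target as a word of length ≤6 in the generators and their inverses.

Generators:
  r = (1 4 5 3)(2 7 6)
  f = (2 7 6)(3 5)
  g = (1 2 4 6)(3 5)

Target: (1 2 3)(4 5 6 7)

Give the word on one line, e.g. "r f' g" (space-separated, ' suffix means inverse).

g r g f r

  after g: (1 2 4 6)(3 5)
  after r: (1 7 6 4 2 5)
  after g: (1 7)(2 3 5)
  after f: (1 6 2 5 7)
  after r: (1 2 3)(4 5 6 7)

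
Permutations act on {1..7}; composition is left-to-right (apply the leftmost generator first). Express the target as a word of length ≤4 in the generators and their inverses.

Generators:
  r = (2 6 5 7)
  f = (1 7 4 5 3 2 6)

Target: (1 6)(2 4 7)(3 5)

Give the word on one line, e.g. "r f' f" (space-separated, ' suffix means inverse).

r r f'

  after r: (2 6 5 7)
  after r: (2 5)(6 7)
  after f': (1 6)(2 4 7)(3 5)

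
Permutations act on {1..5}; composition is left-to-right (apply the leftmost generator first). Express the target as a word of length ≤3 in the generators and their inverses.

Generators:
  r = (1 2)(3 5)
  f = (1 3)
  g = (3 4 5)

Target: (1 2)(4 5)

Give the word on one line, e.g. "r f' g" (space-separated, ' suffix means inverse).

  after g: (3 4 5)
  after r: (1 2)(3 4)
  after g': (1 2)(4 5)

g r g'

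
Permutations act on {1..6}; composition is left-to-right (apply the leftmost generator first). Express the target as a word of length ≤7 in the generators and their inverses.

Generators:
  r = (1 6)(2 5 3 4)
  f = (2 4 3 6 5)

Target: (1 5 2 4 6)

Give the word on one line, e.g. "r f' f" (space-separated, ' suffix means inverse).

r' f' r r f'

  after r': (1 6)(2 4 3 5)
  after f': (1 3 6)
  after r: (1 4 2 5 3)
  after r: (1 2 3 6)(4 5)
  after f': (1 5 2 4 6)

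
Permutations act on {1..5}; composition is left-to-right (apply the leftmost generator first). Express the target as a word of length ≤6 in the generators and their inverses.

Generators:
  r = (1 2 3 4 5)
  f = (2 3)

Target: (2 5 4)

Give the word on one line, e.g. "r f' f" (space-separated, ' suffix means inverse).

r f' r' r' f'

  after r: (1 2 3 4 5)
  after f': (1 3 4 5)
  after r': (1 2)
  after r': (2 5 4 3)
  after f': (2 5 4)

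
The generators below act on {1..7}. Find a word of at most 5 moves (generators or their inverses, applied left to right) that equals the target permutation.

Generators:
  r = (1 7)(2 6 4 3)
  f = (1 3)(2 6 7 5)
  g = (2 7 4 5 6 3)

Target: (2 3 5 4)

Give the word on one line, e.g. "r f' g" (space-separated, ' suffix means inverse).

g' f f

  after g': (2 3 6 5 4 7)
  after f: (1 3 7 6 2)(4 5)
  after f: (2 3 5 4)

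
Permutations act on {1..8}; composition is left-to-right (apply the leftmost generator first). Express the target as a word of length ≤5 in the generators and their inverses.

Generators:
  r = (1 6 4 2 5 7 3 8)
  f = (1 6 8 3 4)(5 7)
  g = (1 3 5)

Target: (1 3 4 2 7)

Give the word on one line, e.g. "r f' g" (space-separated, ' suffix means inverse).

r f' f' f'

  after r: (1 6 4 2 5 7 3 8)
  after f': (2 7 8 4)(3 6)
  after f': (1 4 2 5 7 6 8 3)
  after f': (1 3 4 2 7)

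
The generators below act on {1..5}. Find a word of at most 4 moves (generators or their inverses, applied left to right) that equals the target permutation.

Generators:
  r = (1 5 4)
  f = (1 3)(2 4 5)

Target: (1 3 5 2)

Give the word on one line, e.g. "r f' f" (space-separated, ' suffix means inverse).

  after f: (1 3)(2 4 5)
  after r: (1 3 5 2)

f r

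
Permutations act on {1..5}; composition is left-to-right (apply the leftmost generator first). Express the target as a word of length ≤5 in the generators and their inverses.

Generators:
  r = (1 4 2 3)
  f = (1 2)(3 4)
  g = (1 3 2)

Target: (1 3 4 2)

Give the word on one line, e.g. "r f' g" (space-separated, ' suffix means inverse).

  after r: (1 4 2 3)
  after g': (1 4 3 2)
  after g': (1 4)
  after f': (1 3 4 2)

r g' g' f'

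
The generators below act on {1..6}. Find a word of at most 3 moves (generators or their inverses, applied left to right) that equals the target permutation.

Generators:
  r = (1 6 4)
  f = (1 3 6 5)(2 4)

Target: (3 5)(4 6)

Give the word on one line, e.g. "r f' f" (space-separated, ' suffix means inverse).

  after r: (1 6 4)
  after f: (1 5)(2 4 3 6)
  after f: (3 5)(4 6)

r f f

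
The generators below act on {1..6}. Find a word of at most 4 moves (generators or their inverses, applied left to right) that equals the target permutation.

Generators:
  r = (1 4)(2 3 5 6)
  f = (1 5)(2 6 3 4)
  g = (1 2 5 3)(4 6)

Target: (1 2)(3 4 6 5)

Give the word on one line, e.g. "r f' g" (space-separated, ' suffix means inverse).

  after f': (1 5)(2 4 3 6)
  after f': (2 3)(4 6)
  after r: (1 4 2 5 6)
  after f: (1 2)(3 4 6 5)

f' f' r f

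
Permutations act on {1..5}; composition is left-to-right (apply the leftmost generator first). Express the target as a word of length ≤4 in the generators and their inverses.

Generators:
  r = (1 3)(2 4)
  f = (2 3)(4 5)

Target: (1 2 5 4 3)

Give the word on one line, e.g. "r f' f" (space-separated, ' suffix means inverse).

r' f'

  after r': (1 3)(2 4)
  after f': (1 2 5 4 3)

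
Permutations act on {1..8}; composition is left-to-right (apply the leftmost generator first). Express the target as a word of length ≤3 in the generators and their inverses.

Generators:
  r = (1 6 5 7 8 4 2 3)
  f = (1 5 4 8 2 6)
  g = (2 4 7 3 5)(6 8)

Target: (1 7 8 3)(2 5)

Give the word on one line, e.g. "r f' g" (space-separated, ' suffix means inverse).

f r

  after f: (1 5 4 8 2 6)
  after r: (1 7 8 3)(2 5)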